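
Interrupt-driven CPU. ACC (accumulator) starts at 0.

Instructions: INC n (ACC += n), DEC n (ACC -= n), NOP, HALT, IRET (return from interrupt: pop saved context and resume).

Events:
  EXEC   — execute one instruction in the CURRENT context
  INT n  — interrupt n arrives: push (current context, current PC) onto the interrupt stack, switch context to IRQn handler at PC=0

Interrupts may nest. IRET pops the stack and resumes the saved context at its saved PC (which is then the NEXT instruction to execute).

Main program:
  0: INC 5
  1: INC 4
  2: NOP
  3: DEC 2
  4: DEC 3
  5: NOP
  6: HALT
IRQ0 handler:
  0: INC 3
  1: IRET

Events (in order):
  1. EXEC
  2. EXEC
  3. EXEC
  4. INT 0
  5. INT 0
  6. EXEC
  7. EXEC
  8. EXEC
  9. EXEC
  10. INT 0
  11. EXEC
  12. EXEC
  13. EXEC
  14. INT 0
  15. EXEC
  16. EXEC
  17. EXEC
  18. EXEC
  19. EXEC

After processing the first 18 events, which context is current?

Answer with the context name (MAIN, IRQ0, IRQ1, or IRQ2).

Event 1 (EXEC): [MAIN] PC=0: INC 5 -> ACC=5
Event 2 (EXEC): [MAIN] PC=1: INC 4 -> ACC=9
Event 3 (EXEC): [MAIN] PC=2: NOP
Event 4 (INT 0): INT 0 arrives: push (MAIN, PC=3), enter IRQ0 at PC=0 (depth now 1)
Event 5 (INT 0): INT 0 arrives: push (IRQ0, PC=0), enter IRQ0 at PC=0 (depth now 2)
Event 6 (EXEC): [IRQ0] PC=0: INC 3 -> ACC=12
Event 7 (EXEC): [IRQ0] PC=1: IRET -> resume IRQ0 at PC=0 (depth now 1)
Event 8 (EXEC): [IRQ0] PC=0: INC 3 -> ACC=15
Event 9 (EXEC): [IRQ0] PC=1: IRET -> resume MAIN at PC=3 (depth now 0)
Event 10 (INT 0): INT 0 arrives: push (MAIN, PC=3), enter IRQ0 at PC=0 (depth now 1)
Event 11 (EXEC): [IRQ0] PC=0: INC 3 -> ACC=18
Event 12 (EXEC): [IRQ0] PC=1: IRET -> resume MAIN at PC=3 (depth now 0)
Event 13 (EXEC): [MAIN] PC=3: DEC 2 -> ACC=16
Event 14 (INT 0): INT 0 arrives: push (MAIN, PC=4), enter IRQ0 at PC=0 (depth now 1)
Event 15 (EXEC): [IRQ0] PC=0: INC 3 -> ACC=19
Event 16 (EXEC): [IRQ0] PC=1: IRET -> resume MAIN at PC=4 (depth now 0)
Event 17 (EXEC): [MAIN] PC=4: DEC 3 -> ACC=16
Event 18 (EXEC): [MAIN] PC=5: NOP

Answer: MAIN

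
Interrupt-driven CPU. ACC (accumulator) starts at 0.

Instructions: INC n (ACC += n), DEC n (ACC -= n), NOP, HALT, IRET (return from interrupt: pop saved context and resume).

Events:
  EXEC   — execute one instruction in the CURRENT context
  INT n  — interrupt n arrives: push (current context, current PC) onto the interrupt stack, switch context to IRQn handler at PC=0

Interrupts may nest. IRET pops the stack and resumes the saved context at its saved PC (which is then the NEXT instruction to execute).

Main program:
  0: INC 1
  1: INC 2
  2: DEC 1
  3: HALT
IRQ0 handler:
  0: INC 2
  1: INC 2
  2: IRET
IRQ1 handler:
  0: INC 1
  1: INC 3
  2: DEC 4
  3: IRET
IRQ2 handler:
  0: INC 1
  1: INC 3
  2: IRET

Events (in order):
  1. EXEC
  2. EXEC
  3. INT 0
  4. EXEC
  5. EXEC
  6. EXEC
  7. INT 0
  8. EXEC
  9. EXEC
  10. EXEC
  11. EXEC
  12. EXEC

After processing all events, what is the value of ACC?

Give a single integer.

Event 1 (EXEC): [MAIN] PC=0: INC 1 -> ACC=1
Event 2 (EXEC): [MAIN] PC=1: INC 2 -> ACC=3
Event 3 (INT 0): INT 0 arrives: push (MAIN, PC=2), enter IRQ0 at PC=0 (depth now 1)
Event 4 (EXEC): [IRQ0] PC=0: INC 2 -> ACC=5
Event 5 (EXEC): [IRQ0] PC=1: INC 2 -> ACC=7
Event 6 (EXEC): [IRQ0] PC=2: IRET -> resume MAIN at PC=2 (depth now 0)
Event 7 (INT 0): INT 0 arrives: push (MAIN, PC=2), enter IRQ0 at PC=0 (depth now 1)
Event 8 (EXEC): [IRQ0] PC=0: INC 2 -> ACC=9
Event 9 (EXEC): [IRQ0] PC=1: INC 2 -> ACC=11
Event 10 (EXEC): [IRQ0] PC=2: IRET -> resume MAIN at PC=2 (depth now 0)
Event 11 (EXEC): [MAIN] PC=2: DEC 1 -> ACC=10
Event 12 (EXEC): [MAIN] PC=3: HALT

Answer: 10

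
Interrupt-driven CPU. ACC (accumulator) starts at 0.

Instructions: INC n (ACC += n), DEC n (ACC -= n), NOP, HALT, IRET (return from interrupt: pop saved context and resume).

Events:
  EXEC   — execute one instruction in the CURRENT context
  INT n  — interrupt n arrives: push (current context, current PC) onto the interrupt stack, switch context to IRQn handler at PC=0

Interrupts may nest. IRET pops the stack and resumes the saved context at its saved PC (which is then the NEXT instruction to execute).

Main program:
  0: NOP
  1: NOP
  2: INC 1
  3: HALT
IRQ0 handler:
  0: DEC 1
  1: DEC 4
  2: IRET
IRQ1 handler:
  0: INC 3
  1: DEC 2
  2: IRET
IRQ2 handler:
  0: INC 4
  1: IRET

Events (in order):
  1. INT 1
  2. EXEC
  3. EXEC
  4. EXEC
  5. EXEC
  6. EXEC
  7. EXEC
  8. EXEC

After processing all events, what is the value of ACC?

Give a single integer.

Event 1 (INT 1): INT 1 arrives: push (MAIN, PC=0), enter IRQ1 at PC=0 (depth now 1)
Event 2 (EXEC): [IRQ1] PC=0: INC 3 -> ACC=3
Event 3 (EXEC): [IRQ1] PC=1: DEC 2 -> ACC=1
Event 4 (EXEC): [IRQ1] PC=2: IRET -> resume MAIN at PC=0 (depth now 0)
Event 5 (EXEC): [MAIN] PC=0: NOP
Event 6 (EXEC): [MAIN] PC=1: NOP
Event 7 (EXEC): [MAIN] PC=2: INC 1 -> ACC=2
Event 8 (EXEC): [MAIN] PC=3: HALT

Answer: 2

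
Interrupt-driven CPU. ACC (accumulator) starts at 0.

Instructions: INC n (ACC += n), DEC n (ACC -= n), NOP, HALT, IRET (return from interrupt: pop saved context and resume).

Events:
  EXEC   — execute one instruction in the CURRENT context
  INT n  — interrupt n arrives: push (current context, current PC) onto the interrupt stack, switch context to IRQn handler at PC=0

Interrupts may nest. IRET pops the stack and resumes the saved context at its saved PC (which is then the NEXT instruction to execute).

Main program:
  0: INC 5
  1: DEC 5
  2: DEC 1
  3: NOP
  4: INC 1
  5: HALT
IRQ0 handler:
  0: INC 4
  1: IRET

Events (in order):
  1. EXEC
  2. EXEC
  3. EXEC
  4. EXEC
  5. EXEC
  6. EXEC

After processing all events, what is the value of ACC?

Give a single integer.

Answer: 0

Derivation:
Event 1 (EXEC): [MAIN] PC=0: INC 5 -> ACC=5
Event 2 (EXEC): [MAIN] PC=1: DEC 5 -> ACC=0
Event 3 (EXEC): [MAIN] PC=2: DEC 1 -> ACC=-1
Event 4 (EXEC): [MAIN] PC=3: NOP
Event 5 (EXEC): [MAIN] PC=4: INC 1 -> ACC=0
Event 6 (EXEC): [MAIN] PC=5: HALT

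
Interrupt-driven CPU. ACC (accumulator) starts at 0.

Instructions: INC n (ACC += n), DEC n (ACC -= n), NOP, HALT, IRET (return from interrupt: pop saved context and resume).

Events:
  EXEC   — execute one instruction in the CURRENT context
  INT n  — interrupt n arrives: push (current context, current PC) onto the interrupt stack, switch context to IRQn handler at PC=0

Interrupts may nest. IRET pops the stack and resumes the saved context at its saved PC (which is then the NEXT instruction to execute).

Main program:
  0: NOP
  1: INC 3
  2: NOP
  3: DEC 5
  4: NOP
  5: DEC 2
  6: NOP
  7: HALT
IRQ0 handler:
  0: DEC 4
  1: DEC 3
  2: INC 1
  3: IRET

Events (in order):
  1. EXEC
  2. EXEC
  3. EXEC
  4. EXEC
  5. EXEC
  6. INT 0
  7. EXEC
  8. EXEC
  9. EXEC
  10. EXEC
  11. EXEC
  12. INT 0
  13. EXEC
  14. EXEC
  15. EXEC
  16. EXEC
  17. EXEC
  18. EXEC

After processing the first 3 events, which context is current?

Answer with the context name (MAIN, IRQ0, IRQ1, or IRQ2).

Answer: MAIN

Derivation:
Event 1 (EXEC): [MAIN] PC=0: NOP
Event 2 (EXEC): [MAIN] PC=1: INC 3 -> ACC=3
Event 3 (EXEC): [MAIN] PC=2: NOP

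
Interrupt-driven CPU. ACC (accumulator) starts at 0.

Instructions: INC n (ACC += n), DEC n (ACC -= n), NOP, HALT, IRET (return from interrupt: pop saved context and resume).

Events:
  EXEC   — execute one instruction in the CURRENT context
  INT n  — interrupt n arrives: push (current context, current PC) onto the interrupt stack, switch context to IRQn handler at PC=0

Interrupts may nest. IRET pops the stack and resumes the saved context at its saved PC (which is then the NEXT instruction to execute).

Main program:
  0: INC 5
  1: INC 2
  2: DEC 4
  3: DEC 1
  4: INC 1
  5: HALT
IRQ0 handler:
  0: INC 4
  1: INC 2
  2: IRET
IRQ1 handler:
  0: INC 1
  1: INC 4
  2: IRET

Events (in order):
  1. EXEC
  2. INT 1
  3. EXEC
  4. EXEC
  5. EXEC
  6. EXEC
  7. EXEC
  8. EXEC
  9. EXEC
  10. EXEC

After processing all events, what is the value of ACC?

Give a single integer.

Event 1 (EXEC): [MAIN] PC=0: INC 5 -> ACC=5
Event 2 (INT 1): INT 1 arrives: push (MAIN, PC=1), enter IRQ1 at PC=0 (depth now 1)
Event 3 (EXEC): [IRQ1] PC=0: INC 1 -> ACC=6
Event 4 (EXEC): [IRQ1] PC=1: INC 4 -> ACC=10
Event 5 (EXEC): [IRQ1] PC=2: IRET -> resume MAIN at PC=1 (depth now 0)
Event 6 (EXEC): [MAIN] PC=1: INC 2 -> ACC=12
Event 7 (EXEC): [MAIN] PC=2: DEC 4 -> ACC=8
Event 8 (EXEC): [MAIN] PC=3: DEC 1 -> ACC=7
Event 9 (EXEC): [MAIN] PC=4: INC 1 -> ACC=8
Event 10 (EXEC): [MAIN] PC=5: HALT

Answer: 8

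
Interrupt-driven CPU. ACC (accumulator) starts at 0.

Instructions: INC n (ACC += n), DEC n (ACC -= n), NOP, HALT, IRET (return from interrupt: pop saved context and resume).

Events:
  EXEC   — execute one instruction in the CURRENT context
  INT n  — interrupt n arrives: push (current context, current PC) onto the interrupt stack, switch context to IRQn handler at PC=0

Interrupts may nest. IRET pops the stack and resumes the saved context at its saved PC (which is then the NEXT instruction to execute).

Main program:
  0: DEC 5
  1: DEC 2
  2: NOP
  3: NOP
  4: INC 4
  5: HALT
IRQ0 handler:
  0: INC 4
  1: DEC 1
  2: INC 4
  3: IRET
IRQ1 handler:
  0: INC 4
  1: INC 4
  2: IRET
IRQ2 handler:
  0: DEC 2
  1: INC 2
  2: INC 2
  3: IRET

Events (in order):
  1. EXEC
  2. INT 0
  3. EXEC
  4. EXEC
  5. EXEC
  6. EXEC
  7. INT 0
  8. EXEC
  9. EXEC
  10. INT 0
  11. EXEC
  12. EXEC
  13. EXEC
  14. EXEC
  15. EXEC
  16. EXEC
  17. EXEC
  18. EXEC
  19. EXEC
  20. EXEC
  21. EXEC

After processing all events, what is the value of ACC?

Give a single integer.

Event 1 (EXEC): [MAIN] PC=0: DEC 5 -> ACC=-5
Event 2 (INT 0): INT 0 arrives: push (MAIN, PC=1), enter IRQ0 at PC=0 (depth now 1)
Event 3 (EXEC): [IRQ0] PC=0: INC 4 -> ACC=-1
Event 4 (EXEC): [IRQ0] PC=1: DEC 1 -> ACC=-2
Event 5 (EXEC): [IRQ0] PC=2: INC 4 -> ACC=2
Event 6 (EXEC): [IRQ0] PC=3: IRET -> resume MAIN at PC=1 (depth now 0)
Event 7 (INT 0): INT 0 arrives: push (MAIN, PC=1), enter IRQ0 at PC=0 (depth now 1)
Event 8 (EXEC): [IRQ0] PC=0: INC 4 -> ACC=6
Event 9 (EXEC): [IRQ0] PC=1: DEC 1 -> ACC=5
Event 10 (INT 0): INT 0 arrives: push (IRQ0, PC=2), enter IRQ0 at PC=0 (depth now 2)
Event 11 (EXEC): [IRQ0] PC=0: INC 4 -> ACC=9
Event 12 (EXEC): [IRQ0] PC=1: DEC 1 -> ACC=8
Event 13 (EXEC): [IRQ0] PC=2: INC 4 -> ACC=12
Event 14 (EXEC): [IRQ0] PC=3: IRET -> resume IRQ0 at PC=2 (depth now 1)
Event 15 (EXEC): [IRQ0] PC=2: INC 4 -> ACC=16
Event 16 (EXEC): [IRQ0] PC=3: IRET -> resume MAIN at PC=1 (depth now 0)
Event 17 (EXEC): [MAIN] PC=1: DEC 2 -> ACC=14
Event 18 (EXEC): [MAIN] PC=2: NOP
Event 19 (EXEC): [MAIN] PC=3: NOP
Event 20 (EXEC): [MAIN] PC=4: INC 4 -> ACC=18
Event 21 (EXEC): [MAIN] PC=5: HALT

Answer: 18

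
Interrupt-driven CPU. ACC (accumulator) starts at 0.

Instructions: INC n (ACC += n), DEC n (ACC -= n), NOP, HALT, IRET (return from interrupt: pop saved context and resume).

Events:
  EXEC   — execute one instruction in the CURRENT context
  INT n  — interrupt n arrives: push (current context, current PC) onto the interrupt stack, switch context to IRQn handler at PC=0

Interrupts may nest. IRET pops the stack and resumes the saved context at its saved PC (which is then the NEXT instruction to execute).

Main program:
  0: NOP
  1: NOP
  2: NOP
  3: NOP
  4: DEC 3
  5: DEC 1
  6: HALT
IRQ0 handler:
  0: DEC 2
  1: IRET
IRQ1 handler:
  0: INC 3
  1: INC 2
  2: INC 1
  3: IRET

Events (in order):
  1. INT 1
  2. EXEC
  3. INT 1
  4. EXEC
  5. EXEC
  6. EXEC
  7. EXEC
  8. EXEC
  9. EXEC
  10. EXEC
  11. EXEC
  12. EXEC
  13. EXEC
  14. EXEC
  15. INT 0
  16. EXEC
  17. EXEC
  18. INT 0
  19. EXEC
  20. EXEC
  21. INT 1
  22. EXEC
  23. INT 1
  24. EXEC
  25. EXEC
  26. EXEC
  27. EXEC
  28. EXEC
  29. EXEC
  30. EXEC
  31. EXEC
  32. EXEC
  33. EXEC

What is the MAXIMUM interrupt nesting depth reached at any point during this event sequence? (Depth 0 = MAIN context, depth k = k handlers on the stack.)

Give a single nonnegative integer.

Event 1 (INT 1): INT 1 arrives: push (MAIN, PC=0), enter IRQ1 at PC=0 (depth now 1) [depth=1]
Event 2 (EXEC): [IRQ1] PC=0: INC 3 -> ACC=3 [depth=1]
Event 3 (INT 1): INT 1 arrives: push (IRQ1, PC=1), enter IRQ1 at PC=0 (depth now 2) [depth=2]
Event 4 (EXEC): [IRQ1] PC=0: INC 3 -> ACC=6 [depth=2]
Event 5 (EXEC): [IRQ1] PC=1: INC 2 -> ACC=8 [depth=2]
Event 6 (EXEC): [IRQ1] PC=2: INC 1 -> ACC=9 [depth=2]
Event 7 (EXEC): [IRQ1] PC=3: IRET -> resume IRQ1 at PC=1 (depth now 1) [depth=1]
Event 8 (EXEC): [IRQ1] PC=1: INC 2 -> ACC=11 [depth=1]
Event 9 (EXEC): [IRQ1] PC=2: INC 1 -> ACC=12 [depth=1]
Event 10 (EXEC): [IRQ1] PC=3: IRET -> resume MAIN at PC=0 (depth now 0) [depth=0]
Event 11 (EXEC): [MAIN] PC=0: NOP [depth=0]
Event 12 (EXEC): [MAIN] PC=1: NOP [depth=0]
Event 13 (EXEC): [MAIN] PC=2: NOP [depth=0]
Event 14 (EXEC): [MAIN] PC=3: NOP [depth=0]
Event 15 (INT 0): INT 0 arrives: push (MAIN, PC=4), enter IRQ0 at PC=0 (depth now 1) [depth=1]
Event 16 (EXEC): [IRQ0] PC=0: DEC 2 -> ACC=10 [depth=1]
Event 17 (EXEC): [IRQ0] PC=1: IRET -> resume MAIN at PC=4 (depth now 0) [depth=0]
Event 18 (INT 0): INT 0 arrives: push (MAIN, PC=4), enter IRQ0 at PC=0 (depth now 1) [depth=1]
Event 19 (EXEC): [IRQ0] PC=0: DEC 2 -> ACC=8 [depth=1]
Event 20 (EXEC): [IRQ0] PC=1: IRET -> resume MAIN at PC=4 (depth now 0) [depth=0]
Event 21 (INT 1): INT 1 arrives: push (MAIN, PC=4), enter IRQ1 at PC=0 (depth now 1) [depth=1]
Event 22 (EXEC): [IRQ1] PC=0: INC 3 -> ACC=11 [depth=1]
Event 23 (INT 1): INT 1 arrives: push (IRQ1, PC=1), enter IRQ1 at PC=0 (depth now 2) [depth=2]
Event 24 (EXEC): [IRQ1] PC=0: INC 3 -> ACC=14 [depth=2]
Event 25 (EXEC): [IRQ1] PC=1: INC 2 -> ACC=16 [depth=2]
Event 26 (EXEC): [IRQ1] PC=2: INC 1 -> ACC=17 [depth=2]
Event 27 (EXEC): [IRQ1] PC=3: IRET -> resume IRQ1 at PC=1 (depth now 1) [depth=1]
Event 28 (EXEC): [IRQ1] PC=1: INC 2 -> ACC=19 [depth=1]
Event 29 (EXEC): [IRQ1] PC=2: INC 1 -> ACC=20 [depth=1]
Event 30 (EXEC): [IRQ1] PC=3: IRET -> resume MAIN at PC=4 (depth now 0) [depth=0]
Event 31 (EXEC): [MAIN] PC=4: DEC 3 -> ACC=17 [depth=0]
Event 32 (EXEC): [MAIN] PC=5: DEC 1 -> ACC=16 [depth=0]
Event 33 (EXEC): [MAIN] PC=6: HALT [depth=0]
Max depth observed: 2

Answer: 2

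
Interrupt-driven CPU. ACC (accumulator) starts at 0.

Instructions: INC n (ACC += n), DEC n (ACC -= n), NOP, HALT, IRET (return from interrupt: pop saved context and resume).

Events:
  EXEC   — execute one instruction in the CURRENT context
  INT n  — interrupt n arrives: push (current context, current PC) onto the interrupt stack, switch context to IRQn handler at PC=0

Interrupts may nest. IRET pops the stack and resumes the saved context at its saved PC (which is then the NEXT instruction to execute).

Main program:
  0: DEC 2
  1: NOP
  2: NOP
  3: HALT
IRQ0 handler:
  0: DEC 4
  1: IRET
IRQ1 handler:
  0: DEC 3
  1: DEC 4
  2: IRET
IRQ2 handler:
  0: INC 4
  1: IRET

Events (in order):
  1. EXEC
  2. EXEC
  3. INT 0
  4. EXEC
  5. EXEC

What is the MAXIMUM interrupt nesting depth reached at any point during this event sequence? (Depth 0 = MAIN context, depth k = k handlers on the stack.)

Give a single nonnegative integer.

Answer: 1

Derivation:
Event 1 (EXEC): [MAIN] PC=0: DEC 2 -> ACC=-2 [depth=0]
Event 2 (EXEC): [MAIN] PC=1: NOP [depth=0]
Event 3 (INT 0): INT 0 arrives: push (MAIN, PC=2), enter IRQ0 at PC=0 (depth now 1) [depth=1]
Event 4 (EXEC): [IRQ0] PC=0: DEC 4 -> ACC=-6 [depth=1]
Event 5 (EXEC): [IRQ0] PC=1: IRET -> resume MAIN at PC=2 (depth now 0) [depth=0]
Max depth observed: 1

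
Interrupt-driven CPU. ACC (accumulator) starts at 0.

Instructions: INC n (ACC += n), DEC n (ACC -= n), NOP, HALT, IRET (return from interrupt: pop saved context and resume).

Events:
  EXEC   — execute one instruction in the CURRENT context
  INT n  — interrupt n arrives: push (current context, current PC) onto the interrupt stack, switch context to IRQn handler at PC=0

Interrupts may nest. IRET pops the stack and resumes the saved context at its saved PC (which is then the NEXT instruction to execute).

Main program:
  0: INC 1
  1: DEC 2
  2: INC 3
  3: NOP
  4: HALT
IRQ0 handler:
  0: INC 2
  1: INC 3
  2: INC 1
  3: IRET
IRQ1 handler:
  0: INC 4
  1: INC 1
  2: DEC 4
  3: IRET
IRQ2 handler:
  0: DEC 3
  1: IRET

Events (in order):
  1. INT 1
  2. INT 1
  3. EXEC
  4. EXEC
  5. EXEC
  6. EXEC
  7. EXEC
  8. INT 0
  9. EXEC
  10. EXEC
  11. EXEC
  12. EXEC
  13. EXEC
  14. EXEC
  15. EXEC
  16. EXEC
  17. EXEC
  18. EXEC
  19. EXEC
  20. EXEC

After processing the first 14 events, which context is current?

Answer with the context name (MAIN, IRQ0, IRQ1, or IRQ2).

Answer: IRQ1

Derivation:
Event 1 (INT 1): INT 1 arrives: push (MAIN, PC=0), enter IRQ1 at PC=0 (depth now 1)
Event 2 (INT 1): INT 1 arrives: push (IRQ1, PC=0), enter IRQ1 at PC=0 (depth now 2)
Event 3 (EXEC): [IRQ1] PC=0: INC 4 -> ACC=4
Event 4 (EXEC): [IRQ1] PC=1: INC 1 -> ACC=5
Event 5 (EXEC): [IRQ1] PC=2: DEC 4 -> ACC=1
Event 6 (EXEC): [IRQ1] PC=3: IRET -> resume IRQ1 at PC=0 (depth now 1)
Event 7 (EXEC): [IRQ1] PC=0: INC 4 -> ACC=5
Event 8 (INT 0): INT 0 arrives: push (IRQ1, PC=1), enter IRQ0 at PC=0 (depth now 2)
Event 9 (EXEC): [IRQ0] PC=0: INC 2 -> ACC=7
Event 10 (EXEC): [IRQ0] PC=1: INC 3 -> ACC=10
Event 11 (EXEC): [IRQ0] PC=2: INC 1 -> ACC=11
Event 12 (EXEC): [IRQ0] PC=3: IRET -> resume IRQ1 at PC=1 (depth now 1)
Event 13 (EXEC): [IRQ1] PC=1: INC 1 -> ACC=12
Event 14 (EXEC): [IRQ1] PC=2: DEC 4 -> ACC=8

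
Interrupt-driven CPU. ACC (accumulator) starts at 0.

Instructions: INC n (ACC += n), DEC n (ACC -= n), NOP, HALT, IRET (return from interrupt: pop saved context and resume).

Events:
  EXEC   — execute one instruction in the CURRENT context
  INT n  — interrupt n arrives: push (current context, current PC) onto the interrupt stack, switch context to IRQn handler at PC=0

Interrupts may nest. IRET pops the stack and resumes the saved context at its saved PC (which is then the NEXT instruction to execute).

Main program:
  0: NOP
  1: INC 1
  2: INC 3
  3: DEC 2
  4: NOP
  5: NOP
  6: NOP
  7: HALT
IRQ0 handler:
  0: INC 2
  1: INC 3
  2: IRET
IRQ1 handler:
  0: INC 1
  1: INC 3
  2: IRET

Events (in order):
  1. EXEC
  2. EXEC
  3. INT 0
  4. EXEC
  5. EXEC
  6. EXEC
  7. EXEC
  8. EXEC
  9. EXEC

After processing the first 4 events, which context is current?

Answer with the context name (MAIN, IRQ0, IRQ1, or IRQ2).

Answer: IRQ0

Derivation:
Event 1 (EXEC): [MAIN] PC=0: NOP
Event 2 (EXEC): [MAIN] PC=1: INC 1 -> ACC=1
Event 3 (INT 0): INT 0 arrives: push (MAIN, PC=2), enter IRQ0 at PC=0 (depth now 1)
Event 4 (EXEC): [IRQ0] PC=0: INC 2 -> ACC=3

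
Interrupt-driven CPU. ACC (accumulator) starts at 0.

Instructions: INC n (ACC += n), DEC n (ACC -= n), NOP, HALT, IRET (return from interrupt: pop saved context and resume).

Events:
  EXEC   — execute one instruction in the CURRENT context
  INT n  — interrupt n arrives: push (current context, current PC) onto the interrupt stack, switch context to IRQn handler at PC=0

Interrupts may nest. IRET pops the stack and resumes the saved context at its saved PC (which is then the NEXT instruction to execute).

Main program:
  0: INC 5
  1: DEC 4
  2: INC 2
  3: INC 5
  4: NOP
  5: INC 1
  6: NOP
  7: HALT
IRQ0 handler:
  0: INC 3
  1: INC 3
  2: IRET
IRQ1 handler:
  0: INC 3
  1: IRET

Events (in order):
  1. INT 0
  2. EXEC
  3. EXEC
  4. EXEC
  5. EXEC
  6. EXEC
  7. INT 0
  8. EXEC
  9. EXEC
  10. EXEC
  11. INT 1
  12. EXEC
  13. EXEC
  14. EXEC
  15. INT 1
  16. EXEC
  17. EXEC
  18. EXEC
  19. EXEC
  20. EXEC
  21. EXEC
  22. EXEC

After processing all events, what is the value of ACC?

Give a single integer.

Event 1 (INT 0): INT 0 arrives: push (MAIN, PC=0), enter IRQ0 at PC=0 (depth now 1)
Event 2 (EXEC): [IRQ0] PC=0: INC 3 -> ACC=3
Event 3 (EXEC): [IRQ0] PC=1: INC 3 -> ACC=6
Event 4 (EXEC): [IRQ0] PC=2: IRET -> resume MAIN at PC=0 (depth now 0)
Event 5 (EXEC): [MAIN] PC=0: INC 5 -> ACC=11
Event 6 (EXEC): [MAIN] PC=1: DEC 4 -> ACC=7
Event 7 (INT 0): INT 0 arrives: push (MAIN, PC=2), enter IRQ0 at PC=0 (depth now 1)
Event 8 (EXEC): [IRQ0] PC=0: INC 3 -> ACC=10
Event 9 (EXEC): [IRQ0] PC=1: INC 3 -> ACC=13
Event 10 (EXEC): [IRQ0] PC=2: IRET -> resume MAIN at PC=2 (depth now 0)
Event 11 (INT 1): INT 1 arrives: push (MAIN, PC=2), enter IRQ1 at PC=0 (depth now 1)
Event 12 (EXEC): [IRQ1] PC=0: INC 3 -> ACC=16
Event 13 (EXEC): [IRQ1] PC=1: IRET -> resume MAIN at PC=2 (depth now 0)
Event 14 (EXEC): [MAIN] PC=2: INC 2 -> ACC=18
Event 15 (INT 1): INT 1 arrives: push (MAIN, PC=3), enter IRQ1 at PC=0 (depth now 1)
Event 16 (EXEC): [IRQ1] PC=0: INC 3 -> ACC=21
Event 17 (EXEC): [IRQ1] PC=1: IRET -> resume MAIN at PC=3 (depth now 0)
Event 18 (EXEC): [MAIN] PC=3: INC 5 -> ACC=26
Event 19 (EXEC): [MAIN] PC=4: NOP
Event 20 (EXEC): [MAIN] PC=5: INC 1 -> ACC=27
Event 21 (EXEC): [MAIN] PC=6: NOP
Event 22 (EXEC): [MAIN] PC=7: HALT

Answer: 27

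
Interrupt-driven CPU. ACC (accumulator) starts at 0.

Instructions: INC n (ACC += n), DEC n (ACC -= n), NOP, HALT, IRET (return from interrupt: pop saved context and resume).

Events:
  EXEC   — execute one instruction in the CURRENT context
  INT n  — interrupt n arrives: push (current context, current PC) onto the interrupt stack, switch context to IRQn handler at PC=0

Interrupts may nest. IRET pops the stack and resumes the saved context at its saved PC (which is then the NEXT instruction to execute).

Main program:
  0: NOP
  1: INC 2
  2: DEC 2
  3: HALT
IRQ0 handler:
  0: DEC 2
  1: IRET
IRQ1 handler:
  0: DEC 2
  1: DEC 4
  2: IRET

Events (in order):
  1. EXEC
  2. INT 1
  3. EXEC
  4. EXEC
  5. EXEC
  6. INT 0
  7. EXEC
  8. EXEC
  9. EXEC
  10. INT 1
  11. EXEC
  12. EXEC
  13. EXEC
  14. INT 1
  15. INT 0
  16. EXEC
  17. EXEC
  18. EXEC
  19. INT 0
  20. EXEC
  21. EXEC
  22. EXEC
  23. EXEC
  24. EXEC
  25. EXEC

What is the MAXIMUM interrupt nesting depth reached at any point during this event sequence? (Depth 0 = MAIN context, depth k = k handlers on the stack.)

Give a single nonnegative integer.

Answer: 2

Derivation:
Event 1 (EXEC): [MAIN] PC=0: NOP [depth=0]
Event 2 (INT 1): INT 1 arrives: push (MAIN, PC=1), enter IRQ1 at PC=0 (depth now 1) [depth=1]
Event 3 (EXEC): [IRQ1] PC=0: DEC 2 -> ACC=-2 [depth=1]
Event 4 (EXEC): [IRQ1] PC=1: DEC 4 -> ACC=-6 [depth=1]
Event 5 (EXEC): [IRQ1] PC=2: IRET -> resume MAIN at PC=1 (depth now 0) [depth=0]
Event 6 (INT 0): INT 0 arrives: push (MAIN, PC=1), enter IRQ0 at PC=0 (depth now 1) [depth=1]
Event 7 (EXEC): [IRQ0] PC=0: DEC 2 -> ACC=-8 [depth=1]
Event 8 (EXEC): [IRQ0] PC=1: IRET -> resume MAIN at PC=1 (depth now 0) [depth=0]
Event 9 (EXEC): [MAIN] PC=1: INC 2 -> ACC=-6 [depth=0]
Event 10 (INT 1): INT 1 arrives: push (MAIN, PC=2), enter IRQ1 at PC=0 (depth now 1) [depth=1]
Event 11 (EXEC): [IRQ1] PC=0: DEC 2 -> ACC=-8 [depth=1]
Event 12 (EXEC): [IRQ1] PC=1: DEC 4 -> ACC=-12 [depth=1]
Event 13 (EXEC): [IRQ1] PC=2: IRET -> resume MAIN at PC=2 (depth now 0) [depth=0]
Event 14 (INT 1): INT 1 arrives: push (MAIN, PC=2), enter IRQ1 at PC=0 (depth now 1) [depth=1]
Event 15 (INT 0): INT 0 arrives: push (IRQ1, PC=0), enter IRQ0 at PC=0 (depth now 2) [depth=2]
Event 16 (EXEC): [IRQ0] PC=0: DEC 2 -> ACC=-14 [depth=2]
Event 17 (EXEC): [IRQ0] PC=1: IRET -> resume IRQ1 at PC=0 (depth now 1) [depth=1]
Event 18 (EXEC): [IRQ1] PC=0: DEC 2 -> ACC=-16 [depth=1]
Event 19 (INT 0): INT 0 arrives: push (IRQ1, PC=1), enter IRQ0 at PC=0 (depth now 2) [depth=2]
Event 20 (EXEC): [IRQ0] PC=0: DEC 2 -> ACC=-18 [depth=2]
Event 21 (EXEC): [IRQ0] PC=1: IRET -> resume IRQ1 at PC=1 (depth now 1) [depth=1]
Event 22 (EXEC): [IRQ1] PC=1: DEC 4 -> ACC=-22 [depth=1]
Event 23 (EXEC): [IRQ1] PC=2: IRET -> resume MAIN at PC=2 (depth now 0) [depth=0]
Event 24 (EXEC): [MAIN] PC=2: DEC 2 -> ACC=-24 [depth=0]
Event 25 (EXEC): [MAIN] PC=3: HALT [depth=0]
Max depth observed: 2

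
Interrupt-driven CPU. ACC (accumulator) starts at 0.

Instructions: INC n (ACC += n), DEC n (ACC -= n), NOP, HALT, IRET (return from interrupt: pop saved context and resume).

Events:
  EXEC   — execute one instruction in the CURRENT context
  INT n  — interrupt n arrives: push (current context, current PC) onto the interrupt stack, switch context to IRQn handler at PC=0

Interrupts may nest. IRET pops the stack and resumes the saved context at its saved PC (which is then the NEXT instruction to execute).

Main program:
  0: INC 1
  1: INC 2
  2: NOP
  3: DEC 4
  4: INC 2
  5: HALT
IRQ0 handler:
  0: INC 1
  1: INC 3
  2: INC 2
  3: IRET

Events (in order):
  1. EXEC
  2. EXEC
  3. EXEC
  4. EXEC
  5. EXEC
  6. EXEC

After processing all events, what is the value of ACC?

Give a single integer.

Answer: 1

Derivation:
Event 1 (EXEC): [MAIN] PC=0: INC 1 -> ACC=1
Event 2 (EXEC): [MAIN] PC=1: INC 2 -> ACC=3
Event 3 (EXEC): [MAIN] PC=2: NOP
Event 4 (EXEC): [MAIN] PC=3: DEC 4 -> ACC=-1
Event 5 (EXEC): [MAIN] PC=4: INC 2 -> ACC=1
Event 6 (EXEC): [MAIN] PC=5: HALT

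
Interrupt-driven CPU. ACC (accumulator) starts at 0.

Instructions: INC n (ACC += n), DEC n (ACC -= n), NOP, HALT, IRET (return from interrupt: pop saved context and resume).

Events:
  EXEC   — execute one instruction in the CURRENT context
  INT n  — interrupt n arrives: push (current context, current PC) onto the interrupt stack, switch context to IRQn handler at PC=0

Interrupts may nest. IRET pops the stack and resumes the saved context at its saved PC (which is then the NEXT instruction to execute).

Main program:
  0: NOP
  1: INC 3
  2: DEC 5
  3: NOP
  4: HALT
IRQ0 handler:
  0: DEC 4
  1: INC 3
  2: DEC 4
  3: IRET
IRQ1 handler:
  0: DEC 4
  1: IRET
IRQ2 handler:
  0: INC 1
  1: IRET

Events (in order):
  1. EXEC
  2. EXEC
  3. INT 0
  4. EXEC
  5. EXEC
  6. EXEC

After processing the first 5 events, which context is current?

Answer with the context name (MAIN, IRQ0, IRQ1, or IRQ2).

Answer: IRQ0

Derivation:
Event 1 (EXEC): [MAIN] PC=0: NOP
Event 2 (EXEC): [MAIN] PC=1: INC 3 -> ACC=3
Event 3 (INT 0): INT 0 arrives: push (MAIN, PC=2), enter IRQ0 at PC=0 (depth now 1)
Event 4 (EXEC): [IRQ0] PC=0: DEC 4 -> ACC=-1
Event 5 (EXEC): [IRQ0] PC=1: INC 3 -> ACC=2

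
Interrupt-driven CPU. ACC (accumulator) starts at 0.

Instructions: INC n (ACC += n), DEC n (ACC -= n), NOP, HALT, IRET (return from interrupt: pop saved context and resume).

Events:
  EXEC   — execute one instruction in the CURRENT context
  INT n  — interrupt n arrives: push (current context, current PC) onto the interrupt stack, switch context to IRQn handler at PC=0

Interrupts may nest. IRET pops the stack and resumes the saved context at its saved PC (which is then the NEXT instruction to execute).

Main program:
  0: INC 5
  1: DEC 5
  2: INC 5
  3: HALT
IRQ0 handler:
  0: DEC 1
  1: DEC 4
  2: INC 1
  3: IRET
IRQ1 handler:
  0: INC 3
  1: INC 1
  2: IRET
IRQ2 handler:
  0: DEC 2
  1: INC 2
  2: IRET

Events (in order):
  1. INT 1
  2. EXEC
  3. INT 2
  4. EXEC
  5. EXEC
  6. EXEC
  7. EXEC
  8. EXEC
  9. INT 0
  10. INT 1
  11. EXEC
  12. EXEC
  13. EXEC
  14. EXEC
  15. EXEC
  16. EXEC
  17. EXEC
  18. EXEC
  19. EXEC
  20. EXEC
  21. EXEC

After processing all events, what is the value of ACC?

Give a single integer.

Event 1 (INT 1): INT 1 arrives: push (MAIN, PC=0), enter IRQ1 at PC=0 (depth now 1)
Event 2 (EXEC): [IRQ1] PC=0: INC 3 -> ACC=3
Event 3 (INT 2): INT 2 arrives: push (IRQ1, PC=1), enter IRQ2 at PC=0 (depth now 2)
Event 4 (EXEC): [IRQ2] PC=0: DEC 2 -> ACC=1
Event 5 (EXEC): [IRQ2] PC=1: INC 2 -> ACC=3
Event 6 (EXEC): [IRQ2] PC=2: IRET -> resume IRQ1 at PC=1 (depth now 1)
Event 7 (EXEC): [IRQ1] PC=1: INC 1 -> ACC=4
Event 8 (EXEC): [IRQ1] PC=2: IRET -> resume MAIN at PC=0 (depth now 0)
Event 9 (INT 0): INT 0 arrives: push (MAIN, PC=0), enter IRQ0 at PC=0 (depth now 1)
Event 10 (INT 1): INT 1 arrives: push (IRQ0, PC=0), enter IRQ1 at PC=0 (depth now 2)
Event 11 (EXEC): [IRQ1] PC=0: INC 3 -> ACC=7
Event 12 (EXEC): [IRQ1] PC=1: INC 1 -> ACC=8
Event 13 (EXEC): [IRQ1] PC=2: IRET -> resume IRQ0 at PC=0 (depth now 1)
Event 14 (EXEC): [IRQ0] PC=0: DEC 1 -> ACC=7
Event 15 (EXEC): [IRQ0] PC=1: DEC 4 -> ACC=3
Event 16 (EXEC): [IRQ0] PC=2: INC 1 -> ACC=4
Event 17 (EXEC): [IRQ0] PC=3: IRET -> resume MAIN at PC=0 (depth now 0)
Event 18 (EXEC): [MAIN] PC=0: INC 5 -> ACC=9
Event 19 (EXEC): [MAIN] PC=1: DEC 5 -> ACC=4
Event 20 (EXEC): [MAIN] PC=2: INC 5 -> ACC=9
Event 21 (EXEC): [MAIN] PC=3: HALT

Answer: 9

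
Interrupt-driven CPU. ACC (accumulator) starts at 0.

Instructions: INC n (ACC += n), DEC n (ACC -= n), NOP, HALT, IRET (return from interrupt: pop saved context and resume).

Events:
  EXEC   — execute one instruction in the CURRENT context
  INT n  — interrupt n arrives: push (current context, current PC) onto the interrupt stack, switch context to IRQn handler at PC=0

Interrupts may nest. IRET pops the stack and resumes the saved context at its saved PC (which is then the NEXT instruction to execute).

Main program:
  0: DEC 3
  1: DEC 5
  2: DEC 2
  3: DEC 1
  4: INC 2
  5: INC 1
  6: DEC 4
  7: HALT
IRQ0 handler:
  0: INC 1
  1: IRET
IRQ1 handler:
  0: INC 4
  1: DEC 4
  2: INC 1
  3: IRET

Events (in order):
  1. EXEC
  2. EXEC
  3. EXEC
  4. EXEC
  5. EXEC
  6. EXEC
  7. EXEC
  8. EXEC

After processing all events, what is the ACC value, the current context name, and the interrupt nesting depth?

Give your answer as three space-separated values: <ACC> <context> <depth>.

Event 1 (EXEC): [MAIN] PC=0: DEC 3 -> ACC=-3
Event 2 (EXEC): [MAIN] PC=1: DEC 5 -> ACC=-8
Event 3 (EXEC): [MAIN] PC=2: DEC 2 -> ACC=-10
Event 4 (EXEC): [MAIN] PC=3: DEC 1 -> ACC=-11
Event 5 (EXEC): [MAIN] PC=4: INC 2 -> ACC=-9
Event 6 (EXEC): [MAIN] PC=5: INC 1 -> ACC=-8
Event 7 (EXEC): [MAIN] PC=6: DEC 4 -> ACC=-12
Event 8 (EXEC): [MAIN] PC=7: HALT

Answer: -12 MAIN 0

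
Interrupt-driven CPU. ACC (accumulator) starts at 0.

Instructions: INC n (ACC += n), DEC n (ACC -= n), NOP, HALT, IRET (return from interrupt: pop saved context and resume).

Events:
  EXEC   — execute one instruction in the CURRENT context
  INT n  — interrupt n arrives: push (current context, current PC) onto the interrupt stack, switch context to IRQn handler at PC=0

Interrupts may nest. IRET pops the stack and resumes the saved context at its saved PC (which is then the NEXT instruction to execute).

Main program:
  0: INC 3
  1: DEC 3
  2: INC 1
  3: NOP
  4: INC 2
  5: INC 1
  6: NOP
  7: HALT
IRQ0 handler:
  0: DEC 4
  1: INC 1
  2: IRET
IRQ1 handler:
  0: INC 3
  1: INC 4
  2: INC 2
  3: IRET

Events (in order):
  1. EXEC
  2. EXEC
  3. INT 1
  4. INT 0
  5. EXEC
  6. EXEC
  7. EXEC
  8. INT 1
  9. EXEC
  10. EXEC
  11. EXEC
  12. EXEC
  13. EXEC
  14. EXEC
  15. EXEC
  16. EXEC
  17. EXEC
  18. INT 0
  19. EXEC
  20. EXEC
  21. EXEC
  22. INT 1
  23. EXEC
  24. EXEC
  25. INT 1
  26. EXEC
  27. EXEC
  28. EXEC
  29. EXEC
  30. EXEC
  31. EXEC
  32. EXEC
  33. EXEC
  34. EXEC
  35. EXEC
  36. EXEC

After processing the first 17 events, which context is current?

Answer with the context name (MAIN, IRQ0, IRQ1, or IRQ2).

Event 1 (EXEC): [MAIN] PC=0: INC 3 -> ACC=3
Event 2 (EXEC): [MAIN] PC=1: DEC 3 -> ACC=0
Event 3 (INT 1): INT 1 arrives: push (MAIN, PC=2), enter IRQ1 at PC=0 (depth now 1)
Event 4 (INT 0): INT 0 arrives: push (IRQ1, PC=0), enter IRQ0 at PC=0 (depth now 2)
Event 5 (EXEC): [IRQ0] PC=0: DEC 4 -> ACC=-4
Event 6 (EXEC): [IRQ0] PC=1: INC 1 -> ACC=-3
Event 7 (EXEC): [IRQ0] PC=2: IRET -> resume IRQ1 at PC=0 (depth now 1)
Event 8 (INT 1): INT 1 arrives: push (IRQ1, PC=0), enter IRQ1 at PC=0 (depth now 2)
Event 9 (EXEC): [IRQ1] PC=0: INC 3 -> ACC=0
Event 10 (EXEC): [IRQ1] PC=1: INC 4 -> ACC=4
Event 11 (EXEC): [IRQ1] PC=2: INC 2 -> ACC=6
Event 12 (EXEC): [IRQ1] PC=3: IRET -> resume IRQ1 at PC=0 (depth now 1)
Event 13 (EXEC): [IRQ1] PC=0: INC 3 -> ACC=9
Event 14 (EXEC): [IRQ1] PC=1: INC 4 -> ACC=13
Event 15 (EXEC): [IRQ1] PC=2: INC 2 -> ACC=15
Event 16 (EXEC): [IRQ1] PC=3: IRET -> resume MAIN at PC=2 (depth now 0)
Event 17 (EXEC): [MAIN] PC=2: INC 1 -> ACC=16

Answer: MAIN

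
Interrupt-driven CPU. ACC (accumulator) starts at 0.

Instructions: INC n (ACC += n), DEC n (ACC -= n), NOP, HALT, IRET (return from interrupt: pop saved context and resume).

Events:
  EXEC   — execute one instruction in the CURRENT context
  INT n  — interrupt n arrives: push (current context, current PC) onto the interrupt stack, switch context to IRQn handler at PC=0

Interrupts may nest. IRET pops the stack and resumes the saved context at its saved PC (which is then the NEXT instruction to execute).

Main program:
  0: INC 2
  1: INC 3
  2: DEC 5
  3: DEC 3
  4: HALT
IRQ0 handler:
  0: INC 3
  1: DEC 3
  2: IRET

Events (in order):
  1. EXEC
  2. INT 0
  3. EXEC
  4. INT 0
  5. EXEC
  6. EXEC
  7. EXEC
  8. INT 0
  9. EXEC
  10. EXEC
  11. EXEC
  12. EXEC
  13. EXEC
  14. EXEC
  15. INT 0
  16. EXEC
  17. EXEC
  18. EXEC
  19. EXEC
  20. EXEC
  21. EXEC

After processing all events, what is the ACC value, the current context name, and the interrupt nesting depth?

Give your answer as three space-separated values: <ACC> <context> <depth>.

Event 1 (EXEC): [MAIN] PC=0: INC 2 -> ACC=2
Event 2 (INT 0): INT 0 arrives: push (MAIN, PC=1), enter IRQ0 at PC=0 (depth now 1)
Event 3 (EXEC): [IRQ0] PC=0: INC 3 -> ACC=5
Event 4 (INT 0): INT 0 arrives: push (IRQ0, PC=1), enter IRQ0 at PC=0 (depth now 2)
Event 5 (EXEC): [IRQ0] PC=0: INC 3 -> ACC=8
Event 6 (EXEC): [IRQ0] PC=1: DEC 3 -> ACC=5
Event 7 (EXEC): [IRQ0] PC=2: IRET -> resume IRQ0 at PC=1 (depth now 1)
Event 8 (INT 0): INT 0 arrives: push (IRQ0, PC=1), enter IRQ0 at PC=0 (depth now 2)
Event 9 (EXEC): [IRQ0] PC=0: INC 3 -> ACC=8
Event 10 (EXEC): [IRQ0] PC=1: DEC 3 -> ACC=5
Event 11 (EXEC): [IRQ0] PC=2: IRET -> resume IRQ0 at PC=1 (depth now 1)
Event 12 (EXEC): [IRQ0] PC=1: DEC 3 -> ACC=2
Event 13 (EXEC): [IRQ0] PC=2: IRET -> resume MAIN at PC=1 (depth now 0)
Event 14 (EXEC): [MAIN] PC=1: INC 3 -> ACC=5
Event 15 (INT 0): INT 0 arrives: push (MAIN, PC=2), enter IRQ0 at PC=0 (depth now 1)
Event 16 (EXEC): [IRQ0] PC=0: INC 3 -> ACC=8
Event 17 (EXEC): [IRQ0] PC=1: DEC 3 -> ACC=5
Event 18 (EXEC): [IRQ0] PC=2: IRET -> resume MAIN at PC=2 (depth now 0)
Event 19 (EXEC): [MAIN] PC=2: DEC 5 -> ACC=0
Event 20 (EXEC): [MAIN] PC=3: DEC 3 -> ACC=-3
Event 21 (EXEC): [MAIN] PC=4: HALT

Answer: -3 MAIN 0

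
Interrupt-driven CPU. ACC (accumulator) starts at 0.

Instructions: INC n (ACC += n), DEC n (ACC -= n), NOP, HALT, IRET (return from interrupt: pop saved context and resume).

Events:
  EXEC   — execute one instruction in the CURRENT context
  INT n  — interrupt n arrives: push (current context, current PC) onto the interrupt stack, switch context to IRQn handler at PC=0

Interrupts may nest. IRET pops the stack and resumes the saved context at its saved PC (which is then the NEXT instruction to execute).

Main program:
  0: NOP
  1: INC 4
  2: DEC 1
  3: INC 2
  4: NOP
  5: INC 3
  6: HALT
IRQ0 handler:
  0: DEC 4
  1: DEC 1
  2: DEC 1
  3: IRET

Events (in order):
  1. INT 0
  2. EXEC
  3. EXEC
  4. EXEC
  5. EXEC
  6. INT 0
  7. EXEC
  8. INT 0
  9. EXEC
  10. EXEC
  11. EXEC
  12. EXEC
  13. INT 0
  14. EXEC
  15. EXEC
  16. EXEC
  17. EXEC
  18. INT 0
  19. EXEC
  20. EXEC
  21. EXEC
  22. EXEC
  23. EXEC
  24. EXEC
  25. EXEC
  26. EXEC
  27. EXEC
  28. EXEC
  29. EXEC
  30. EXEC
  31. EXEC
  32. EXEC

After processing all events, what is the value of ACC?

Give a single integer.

Event 1 (INT 0): INT 0 arrives: push (MAIN, PC=0), enter IRQ0 at PC=0 (depth now 1)
Event 2 (EXEC): [IRQ0] PC=0: DEC 4 -> ACC=-4
Event 3 (EXEC): [IRQ0] PC=1: DEC 1 -> ACC=-5
Event 4 (EXEC): [IRQ0] PC=2: DEC 1 -> ACC=-6
Event 5 (EXEC): [IRQ0] PC=3: IRET -> resume MAIN at PC=0 (depth now 0)
Event 6 (INT 0): INT 0 arrives: push (MAIN, PC=0), enter IRQ0 at PC=0 (depth now 1)
Event 7 (EXEC): [IRQ0] PC=0: DEC 4 -> ACC=-10
Event 8 (INT 0): INT 0 arrives: push (IRQ0, PC=1), enter IRQ0 at PC=0 (depth now 2)
Event 9 (EXEC): [IRQ0] PC=0: DEC 4 -> ACC=-14
Event 10 (EXEC): [IRQ0] PC=1: DEC 1 -> ACC=-15
Event 11 (EXEC): [IRQ0] PC=2: DEC 1 -> ACC=-16
Event 12 (EXEC): [IRQ0] PC=3: IRET -> resume IRQ0 at PC=1 (depth now 1)
Event 13 (INT 0): INT 0 arrives: push (IRQ0, PC=1), enter IRQ0 at PC=0 (depth now 2)
Event 14 (EXEC): [IRQ0] PC=0: DEC 4 -> ACC=-20
Event 15 (EXEC): [IRQ0] PC=1: DEC 1 -> ACC=-21
Event 16 (EXEC): [IRQ0] PC=2: DEC 1 -> ACC=-22
Event 17 (EXEC): [IRQ0] PC=3: IRET -> resume IRQ0 at PC=1 (depth now 1)
Event 18 (INT 0): INT 0 arrives: push (IRQ0, PC=1), enter IRQ0 at PC=0 (depth now 2)
Event 19 (EXEC): [IRQ0] PC=0: DEC 4 -> ACC=-26
Event 20 (EXEC): [IRQ0] PC=1: DEC 1 -> ACC=-27
Event 21 (EXEC): [IRQ0] PC=2: DEC 1 -> ACC=-28
Event 22 (EXEC): [IRQ0] PC=3: IRET -> resume IRQ0 at PC=1 (depth now 1)
Event 23 (EXEC): [IRQ0] PC=1: DEC 1 -> ACC=-29
Event 24 (EXEC): [IRQ0] PC=2: DEC 1 -> ACC=-30
Event 25 (EXEC): [IRQ0] PC=3: IRET -> resume MAIN at PC=0 (depth now 0)
Event 26 (EXEC): [MAIN] PC=0: NOP
Event 27 (EXEC): [MAIN] PC=1: INC 4 -> ACC=-26
Event 28 (EXEC): [MAIN] PC=2: DEC 1 -> ACC=-27
Event 29 (EXEC): [MAIN] PC=3: INC 2 -> ACC=-25
Event 30 (EXEC): [MAIN] PC=4: NOP
Event 31 (EXEC): [MAIN] PC=5: INC 3 -> ACC=-22
Event 32 (EXEC): [MAIN] PC=6: HALT

Answer: -22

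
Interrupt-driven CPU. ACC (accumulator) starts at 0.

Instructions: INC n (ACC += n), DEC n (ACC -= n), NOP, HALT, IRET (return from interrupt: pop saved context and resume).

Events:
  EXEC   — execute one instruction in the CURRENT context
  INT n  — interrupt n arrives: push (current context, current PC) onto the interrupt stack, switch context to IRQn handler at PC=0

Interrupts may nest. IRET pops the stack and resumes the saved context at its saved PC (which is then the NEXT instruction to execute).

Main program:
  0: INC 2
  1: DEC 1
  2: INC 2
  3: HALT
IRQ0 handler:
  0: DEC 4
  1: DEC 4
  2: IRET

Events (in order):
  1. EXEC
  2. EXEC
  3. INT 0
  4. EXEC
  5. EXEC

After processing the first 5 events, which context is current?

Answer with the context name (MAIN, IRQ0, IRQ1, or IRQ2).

Event 1 (EXEC): [MAIN] PC=0: INC 2 -> ACC=2
Event 2 (EXEC): [MAIN] PC=1: DEC 1 -> ACC=1
Event 3 (INT 0): INT 0 arrives: push (MAIN, PC=2), enter IRQ0 at PC=0 (depth now 1)
Event 4 (EXEC): [IRQ0] PC=0: DEC 4 -> ACC=-3
Event 5 (EXEC): [IRQ0] PC=1: DEC 4 -> ACC=-7

Answer: IRQ0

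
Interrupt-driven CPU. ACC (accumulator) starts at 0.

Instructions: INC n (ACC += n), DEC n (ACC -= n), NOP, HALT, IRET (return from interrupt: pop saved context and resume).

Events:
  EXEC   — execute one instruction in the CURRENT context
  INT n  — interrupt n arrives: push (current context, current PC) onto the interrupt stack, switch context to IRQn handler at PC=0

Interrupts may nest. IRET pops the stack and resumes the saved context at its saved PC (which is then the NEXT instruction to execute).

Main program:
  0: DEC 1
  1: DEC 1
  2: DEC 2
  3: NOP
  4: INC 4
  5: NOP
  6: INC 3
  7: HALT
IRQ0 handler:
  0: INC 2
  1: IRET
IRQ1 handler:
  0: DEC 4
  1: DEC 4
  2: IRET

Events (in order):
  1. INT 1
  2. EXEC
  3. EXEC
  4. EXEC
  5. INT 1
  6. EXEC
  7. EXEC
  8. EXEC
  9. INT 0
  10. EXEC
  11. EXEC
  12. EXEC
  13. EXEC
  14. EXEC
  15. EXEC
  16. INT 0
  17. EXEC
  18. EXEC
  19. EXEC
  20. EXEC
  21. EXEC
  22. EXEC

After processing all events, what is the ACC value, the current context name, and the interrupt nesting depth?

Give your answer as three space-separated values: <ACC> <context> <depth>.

Event 1 (INT 1): INT 1 arrives: push (MAIN, PC=0), enter IRQ1 at PC=0 (depth now 1)
Event 2 (EXEC): [IRQ1] PC=0: DEC 4 -> ACC=-4
Event 3 (EXEC): [IRQ1] PC=1: DEC 4 -> ACC=-8
Event 4 (EXEC): [IRQ1] PC=2: IRET -> resume MAIN at PC=0 (depth now 0)
Event 5 (INT 1): INT 1 arrives: push (MAIN, PC=0), enter IRQ1 at PC=0 (depth now 1)
Event 6 (EXEC): [IRQ1] PC=0: DEC 4 -> ACC=-12
Event 7 (EXEC): [IRQ1] PC=1: DEC 4 -> ACC=-16
Event 8 (EXEC): [IRQ1] PC=2: IRET -> resume MAIN at PC=0 (depth now 0)
Event 9 (INT 0): INT 0 arrives: push (MAIN, PC=0), enter IRQ0 at PC=0 (depth now 1)
Event 10 (EXEC): [IRQ0] PC=0: INC 2 -> ACC=-14
Event 11 (EXEC): [IRQ0] PC=1: IRET -> resume MAIN at PC=0 (depth now 0)
Event 12 (EXEC): [MAIN] PC=0: DEC 1 -> ACC=-15
Event 13 (EXEC): [MAIN] PC=1: DEC 1 -> ACC=-16
Event 14 (EXEC): [MAIN] PC=2: DEC 2 -> ACC=-18
Event 15 (EXEC): [MAIN] PC=3: NOP
Event 16 (INT 0): INT 0 arrives: push (MAIN, PC=4), enter IRQ0 at PC=0 (depth now 1)
Event 17 (EXEC): [IRQ0] PC=0: INC 2 -> ACC=-16
Event 18 (EXEC): [IRQ0] PC=1: IRET -> resume MAIN at PC=4 (depth now 0)
Event 19 (EXEC): [MAIN] PC=4: INC 4 -> ACC=-12
Event 20 (EXEC): [MAIN] PC=5: NOP
Event 21 (EXEC): [MAIN] PC=6: INC 3 -> ACC=-9
Event 22 (EXEC): [MAIN] PC=7: HALT

Answer: -9 MAIN 0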